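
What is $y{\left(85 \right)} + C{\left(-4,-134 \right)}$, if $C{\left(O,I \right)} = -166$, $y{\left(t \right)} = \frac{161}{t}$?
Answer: $- \frac{13949}{85} \approx -164.11$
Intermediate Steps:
$y{\left(85 \right)} + C{\left(-4,-134 \right)} = \frac{161}{85} - 166 = - \frac{13949}{85}$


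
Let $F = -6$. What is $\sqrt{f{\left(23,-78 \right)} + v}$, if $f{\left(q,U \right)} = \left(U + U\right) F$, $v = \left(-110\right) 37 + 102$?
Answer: $2 i \sqrt{758} \approx 55.064 i$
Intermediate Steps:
$v = -3968$ ($v = -4070 + 102 = -3968$)
$f{\left(q,U \right)} = - 12 U$ ($f{\left(q,U \right)} = \left(U + U\right) \left(-6\right) = 2 U \left(-6\right) = - 12 U$)
$\sqrt{f{\left(23,-78 \right)} + v} = \sqrt{\left(-12\right) \left(-78\right) - 3968} = \sqrt{936 - 3968} = \sqrt{-3032} = 2 i \sqrt{758}$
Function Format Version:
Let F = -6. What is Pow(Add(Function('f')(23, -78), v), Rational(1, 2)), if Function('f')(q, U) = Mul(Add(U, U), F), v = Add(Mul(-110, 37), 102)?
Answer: Mul(2, I, Pow(758, Rational(1, 2))) ≈ Mul(55.064, I)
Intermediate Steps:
v = -3968 (v = Add(-4070, 102) = -3968)
Function('f')(q, U) = Mul(-12, U) (Function('f')(q, U) = Mul(Add(U, U), -6) = Mul(Mul(2, U), -6) = Mul(-12, U))
Pow(Add(Function('f')(23, -78), v), Rational(1, 2)) = Pow(Add(Mul(-12, -78), -3968), Rational(1, 2)) = Pow(Add(936, -3968), Rational(1, 2)) = Pow(-3032, Rational(1, 2)) = Mul(2, I, Pow(758, Rational(1, 2)))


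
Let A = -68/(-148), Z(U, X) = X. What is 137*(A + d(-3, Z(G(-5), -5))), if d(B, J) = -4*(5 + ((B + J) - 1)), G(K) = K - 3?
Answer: 83433/37 ≈ 2254.9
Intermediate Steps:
G(K) = -3 + K
d(B, J) = -16 - 4*B - 4*J (d(B, J) = -4*(5 + (-1 + B + J)) = -4*(4 + B + J) = -16 - 4*B - 4*J)
A = 17/37 (A = -68*(-1/148) = 17/37 ≈ 0.45946)
137*(A + d(-3, Z(G(-5), -5))) = 137*(17/37 + (-16 - 4*(-3) - 4*(-5))) = 137*(17/37 + (-16 + 12 + 20)) = 137*(17/37 + 16) = 137*(609/37) = 83433/37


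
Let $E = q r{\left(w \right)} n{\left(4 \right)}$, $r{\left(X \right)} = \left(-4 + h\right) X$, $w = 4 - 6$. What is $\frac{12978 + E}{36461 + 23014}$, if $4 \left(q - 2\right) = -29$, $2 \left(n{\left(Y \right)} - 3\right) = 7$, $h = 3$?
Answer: $\frac{17213}{79300} \approx 0.21706$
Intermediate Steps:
$n{\left(Y \right)} = \frac{13}{2}$ ($n{\left(Y \right)} = 3 + \frac{1}{2} \cdot 7 = 3 + \frac{7}{2} = \frac{13}{2}$)
$w = -2$ ($w = 4 - 6 = -2$)
$q = - \frac{21}{4}$ ($q = 2 + \frac{1}{4} \left(-29\right) = 2 - \frac{29}{4} = - \frac{21}{4} \approx -5.25$)
$r{\left(X \right)} = - X$ ($r{\left(X \right)} = \left(-4 + 3\right) X = - X$)
$E = - \frac{273}{4}$ ($E = - \frac{21 \left(\left(-1\right) \left(-2\right)\right)}{4} \cdot \frac{13}{2} = \left(- \frac{21}{4}\right) 2 \cdot \frac{13}{2} = \left(- \frac{21}{2}\right) \frac{13}{2} = - \frac{273}{4} \approx -68.25$)
$\frac{12978 + E}{36461 + 23014} = \frac{12978 - \frac{273}{4}}{36461 + 23014} = \frac{51639}{4 \cdot 59475} = \frac{51639}{4} \cdot \frac{1}{59475} = \frac{17213}{79300}$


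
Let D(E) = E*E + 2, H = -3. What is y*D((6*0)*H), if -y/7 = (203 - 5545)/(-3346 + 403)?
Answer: -74788/2943 ≈ -25.412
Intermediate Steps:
D(E) = 2 + E² (D(E) = E² + 2 = 2 + E²)
y = -37394/2943 (y = -7*(203 - 5545)/(-3346 + 403) = -(-37394)/(-2943) = -(-37394)*(-1)/2943 = -7*5342/2943 = -37394/2943 ≈ -12.706)
y*D((6*0)*H) = -37394*(2 + ((6*0)*(-3))²)/2943 = -37394*(2 + (0*(-3))²)/2943 = -37394*(2 + 0²)/2943 = -37394*(2 + 0)/2943 = -37394/2943*2 = -74788/2943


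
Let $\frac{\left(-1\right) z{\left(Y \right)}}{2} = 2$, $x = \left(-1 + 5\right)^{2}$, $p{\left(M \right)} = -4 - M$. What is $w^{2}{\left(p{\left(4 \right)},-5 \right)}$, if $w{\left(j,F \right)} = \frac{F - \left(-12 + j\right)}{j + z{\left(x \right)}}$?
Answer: $\frac{25}{16} \approx 1.5625$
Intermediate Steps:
$x = 16$ ($x = 4^{2} = 16$)
$z{\left(Y \right)} = -4$ ($z{\left(Y \right)} = \left(-2\right) 2 = -4$)
$w{\left(j,F \right)} = \frac{12 + F - j}{-4 + j}$ ($w{\left(j,F \right)} = \frac{F - \left(-12 + j\right)}{j - 4} = \frac{12 + F - j}{-4 + j}$)
$w^{2}{\left(p{\left(4 \right)},-5 \right)} = \left(\frac{12 - 5 - \left(-4 - 4\right)}{-4 - 8}\right)^{2} = \left(\frac{12 - 5 - -8}{-4 - 8}\right)^{2} = \left(\frac{12 - 5 + 8}{-12}\right)^{2} = \left(\left(- \frac{1}{12}\right) 15\right)^{2} = \left(- \frac{5}{4}\right)^{2} = \frac{25}{16}$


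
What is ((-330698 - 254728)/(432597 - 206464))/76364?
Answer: -292713/8634210206 ≈ -3.3902e-5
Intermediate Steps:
((-330698 - 254728)/(432597 - 206464))/76364 = -585426/226133*(1/76364) = -585426*1/226133*(1/76364) = -585426/226133*1/76364 = -292713/8634210206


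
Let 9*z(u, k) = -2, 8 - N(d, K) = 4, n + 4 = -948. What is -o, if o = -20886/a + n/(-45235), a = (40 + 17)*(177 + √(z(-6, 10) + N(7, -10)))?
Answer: 496577733934/242306389055 - 20886*√34/5356613 ≈ 2.0266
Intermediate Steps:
n = -952 (n = -4 - 948 = -952)
N(d, K) = 4 (N(d, K) = 8 - 1*4 = 8 - 4 = 4)
z(u, k) = -2/9 (z(u, k) = (⅑)*(-2) = -2/9)
a = 10089 + 19*√34 (a = (40 + 17)*(177 + √(-2/9 + 4)) = 57*(177 + √(34/9)) = 57*(177 + √34/3) = 10089 + 19*√34 ≈ 10200.)
o = 952/45235 - 20886/(10089 + 19*√34) (o = -20886/(10089 + 19*√34) - 952/(-45235) = -20886/(10089 + 19*√34) - 952*(-1/45235) = -20886/(10089 + 19*√34) + 952/45235 = 952/45235 - 20886/(10089 + 19*√34) ≈ -2.0266)
-o = -(-496577733934/242306389055 + 20886*√34/5356613) = 496577733934/242306389055 - 20886*√34/5356613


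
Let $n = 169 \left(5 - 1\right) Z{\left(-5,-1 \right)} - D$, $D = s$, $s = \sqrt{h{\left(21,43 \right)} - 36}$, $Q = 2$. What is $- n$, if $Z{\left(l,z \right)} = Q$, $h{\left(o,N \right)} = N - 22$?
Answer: $-1352 + i \sqrt{15} \approx -1352.0 + 3.873 i$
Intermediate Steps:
$h{\left(o,N \right)} = -22 + N$
$Z{\left(l,z \right)} = 2$
$s = i \sqrt{15}$ ($s = \sqrt{\left(-22 + 43\right) - 36} = \sqrt{21 - 36} = \sqrt{-15} = i \sqrt{15} \approx 3.873 i$)
$D = i \sqrt{15} \approx 3.873 i$
$n = 1352 - i \sqrt{15}$ ($n = 169 \left(5 - 1\right) 2 - i \sqrt{15} = 169 \cdot 4 \cdot 2 - i \sqrt{15} = 169 \cdot 8 - i \sqrt{15} = 1352 - i \sqrt{15} \approx 1352.0 - 3.873 i$)
$- n = - (1352 - i \sqrt{15}) = -1352 + i \sqrt{15}$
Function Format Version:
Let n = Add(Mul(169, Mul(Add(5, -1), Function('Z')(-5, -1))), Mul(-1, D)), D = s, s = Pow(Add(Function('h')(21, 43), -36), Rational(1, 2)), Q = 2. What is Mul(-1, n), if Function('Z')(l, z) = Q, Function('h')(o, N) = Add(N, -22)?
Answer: Add(-1352, Mul(I, Pow(15, Rational(1, 2)))) ≈ Add(-1352.0, Mul(3.8730, I))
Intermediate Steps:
Function('h')(o, N) = Add(-22, N)
Function('Z')(l, z) = 2
s = Mul(I, Pow(15, Rational(1, 2))) (s = Pow(Add(Add(-22, 43), -36), Rational(1, 2)) = Pow(Add(21, -36), Rational(1, 2)) = Pow(-15, Rational(1, 2)) = Mul(I, Pow(15, Rational(1, 2))) ≈ Mul(3.8730, I))
D = Mul(I, Pow(15, Rational(1, 2))) ≈ Mul(3.8730, I)
n = Add(1352, Mul(-1, I, Pow(15, Rational(1, 2)))) (n = Add(Mul(169, Mul(Add(5, -1), 2)), Mul(-1, Mul(I, Pow(15, Rational(1, 2))))) = Add(Mul(169, Mul(4, 2)), Mul(-1, I, Pow(15, Rational(1, 2)))) = Add(Mul(169, 8), Mul(-1, I, Pow(15, Rational(1, 2)))) = Add(1352, Mul(-1, I, Pow(15, Rational(1, 2)))) ≈ Add(1352.0, Mul(-3.8730, I)))
Mul(-1, n) = Mul(-1, Add(1352, Mul(-1, I, Pow(15, Rational(1, 2))))) = Add(-1352, Mul(I, Pow(15, Rational(1, 2))))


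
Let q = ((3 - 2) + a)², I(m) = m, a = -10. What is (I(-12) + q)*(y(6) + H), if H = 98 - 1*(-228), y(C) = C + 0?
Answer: 22908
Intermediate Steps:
y(C) = C
q = 81 (q = ((3 - 2) - 10)² = (1 - 10)² = (-9)² = 81)
H = 326 (H = 98 + 228 = 326)
(I(-12) + q)*(y(6) + H) = (-12 + 81)*(6 + 326) = 69*332 = 22908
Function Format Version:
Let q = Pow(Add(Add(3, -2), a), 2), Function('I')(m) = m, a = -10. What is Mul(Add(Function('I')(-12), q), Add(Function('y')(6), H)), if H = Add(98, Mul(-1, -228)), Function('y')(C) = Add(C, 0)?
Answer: 22908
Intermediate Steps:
Function('y')(C) = C
q = 81 (q = Pow(Add(Add(3, -2), -10), 2) = Pow(Add(1, -10), 2) = Pow(-9, 2) = 81)
H = 326 (H = Add(98, 228) = 326)
Mul(Add(Function('I')(-12), q), Add(Function('y')(6), H)) = Mul(Add(-12, 81), Add(6, 326)) = Mul(69, 332) = 22908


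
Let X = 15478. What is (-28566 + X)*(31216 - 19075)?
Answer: -158901408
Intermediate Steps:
(-28566 + X)*(31216 - 19075) = (-28566 + 15478)*(31216 - 19075) = -13088*12141 = -158901408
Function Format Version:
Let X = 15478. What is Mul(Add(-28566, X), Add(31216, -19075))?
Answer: -158901408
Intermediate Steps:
Mul(Add(-28566, X), Add(31216, -19075)) = Mul(Add(-28566, 15478), Add(31216, -19075)) = Mul(-13088, 12141) = -158901408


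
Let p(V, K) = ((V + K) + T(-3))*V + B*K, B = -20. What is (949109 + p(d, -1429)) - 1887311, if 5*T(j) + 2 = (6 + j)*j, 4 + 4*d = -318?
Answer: -15758603/20 ≈ -7.8793e+5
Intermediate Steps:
d = -161/2 (d = -1 + (1/4)*(-318) = -1 - 159/2 = -161/2 ≈ -80.500)
T(j) = -2/5 + j*(6 + j)/5 (T(j) = -2/5 + ((6 + j)*j)/5 = -2/5 + (j*(6 + j))/5 = -2/5 + j*(6 + j)/5)
p(V, K) = -20*K + V*(-11/5 + K + V) (p(V, K) = ((V + K) + (-2/5 + (1/5)*(-3)**2 + (6/5)*(-3)))*V - 20*K = ((K + V) + (-2/5 + (1/5)*9 - 18/5))*V - 20*K = ((K + V) + (-2/5 + 9/5 - 18/5))*V - 20*K = ((K + V) - 11/5)*V - 20*K = (-11/5 + K + V)*V - 20*K = V*(-11/5 + K + V) - 20*K = -20*K + V*(-11/5 + K + V))
(949109 + p(d, -1429)) - 1887311 = (949109 + ((-161/2)**2 - 20*(-1429) - 11/5*(-161/2) - 1429*(-161/2))) - 1887311 = (949109 + (25921/4 + 28580 + 1771/10 + 230069/2)) - 1887311 = (949109 + 3005437/20) - 1887311 = 21987617/20 - 1887311 = -15758603/20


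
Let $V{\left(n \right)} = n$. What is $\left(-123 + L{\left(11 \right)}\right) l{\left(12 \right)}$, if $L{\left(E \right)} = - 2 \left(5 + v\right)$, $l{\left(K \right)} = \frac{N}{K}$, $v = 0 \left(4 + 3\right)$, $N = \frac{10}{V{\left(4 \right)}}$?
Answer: $- \frac{665}{24} \approx -27.708$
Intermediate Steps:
$N = \frac{5}{2}$ ($N = \frac{10}{4} = 10 \cdot \frac{1}{4} = \frac{5}{2} \approx 2.5$)
$v = 0$ ($v = 0 \cdot 7 = 0$)
$l{\left(K \right)} = \frac{5}{2 K}$
$L{\left(E \right)} = -10$ ($L{\left(E \right)} = - 2 \left(5 + 0\right) = \left(-2\right) 5 = -10$)
$\left(-123 + L{\left(11 \right)}\right) l{\left(12 \right)} = \left(-123 - 10\right) \frac{5}{2 \cdot 12} = - 133 \cdot \frac{5}{2} \cdot \frac{1}{12} = \left(-133\right) \frac{5}{24} = - \frac{665}{24}$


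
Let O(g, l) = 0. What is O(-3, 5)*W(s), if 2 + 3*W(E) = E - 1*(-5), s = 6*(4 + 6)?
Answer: 0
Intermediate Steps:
s = 60 (s = 6*10 = 60)
W(E) = 1 + E/3 (W(E) = -⅔ + (E - 1*(-5))/3 = -⅔ + (E + 5)/3 = -⅔ + (5 + E)/3 = -⅔ + (5/3 + E/3) = 1 + E/3)
O(-3, 5)*W(s) = 0*(1 + (⅓)*60) = 0*(1 + 20) = 0*21 = 0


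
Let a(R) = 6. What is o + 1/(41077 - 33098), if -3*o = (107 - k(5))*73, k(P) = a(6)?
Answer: -58829164/23937 ≈ -2457.7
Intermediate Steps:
k(P) = 6
o = -7373/3 (o = -(107 - 1*6)*73/3 = -(107 - 6)*73/3 = -101*73/3 = -⅓*7373 = -7373/3 ≈ -2457.7)
o + 1/(41077 - 33098) = -7373/3 + 1/(41077 - 33098) = -7373/3 + 1/7979 = -58829164/23937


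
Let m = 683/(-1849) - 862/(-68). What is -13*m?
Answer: -10058061/62866 ≈ -159.99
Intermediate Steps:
m = 773697/62866 (m = 683*(-1/1849) - 862*(-1/68) = -683/1849 + 431/34 = 773697/62866 ≈ 12.307)
-13*m = -13*773697/62866 = -10058061/62866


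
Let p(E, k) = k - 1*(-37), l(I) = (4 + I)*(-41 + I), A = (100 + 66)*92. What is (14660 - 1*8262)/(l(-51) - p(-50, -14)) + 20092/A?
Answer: 2001369/713966 ≈ 2.8032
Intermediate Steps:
A = 15272 (A = 166*92 = 15272)
l(I) = (-41 + I)*(4 + I)
p(E, k) = 37 + k (p(E, k) = k + 37 = 37 + k)
(14660 - 1*8262)/(l(-51) - p(-50, -14)) + 20092/A = (14660 - 1*8262)/((-164 + (-51)**2 - 37*(-51)) - (37 - 14)) + 20092/15272 = (14660 - 8262)/((-164 + 2601 + 1887) - 1*23) + 20092*(1/15272) = 6398/(4324 - 23) + 5023/3818 = 6398/4301 + 5023/3818 = 2001369/713966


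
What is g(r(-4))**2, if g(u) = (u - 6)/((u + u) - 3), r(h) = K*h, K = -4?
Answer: 100/841 ≈ 0.11891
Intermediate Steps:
r(h) = -4*h
g(u) = (-6 + u)/(-3 + 2*u) (g(u) = (-6 + u)/(2*u - 3) = (-6 + u)/(-3 + 2*u))
g(r(-4))**2 = ((-6 - 4*(-4))/(-3 + 2*(-4*(-4))))**2 = ((-6 + 16)/(-3 + 2*16))**2 = (10/(-3 + 32))**2 = (10/29)**2 = 100/841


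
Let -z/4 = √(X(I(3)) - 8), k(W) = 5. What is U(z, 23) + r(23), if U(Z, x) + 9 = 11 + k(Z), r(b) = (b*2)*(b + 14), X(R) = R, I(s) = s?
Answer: 1709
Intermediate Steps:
r(b) = 2*b*(14 + b) (r(b) = (2*b)*(14 + b) = 2*b*(14 + b))
z = -4*I*√5 (z = -4*√(3 - 8) = -4*I*√5 ≈ -8.9443*I)
U(Z, x) = 7 (U(Z, x) = -9 + (11 + 5) = -9 + 16 = 7)
U(z, 23) + r(23) = 7 + 2*23*(14 + 23) = 7 + 2*23*37 = 7 + 1702 = 1709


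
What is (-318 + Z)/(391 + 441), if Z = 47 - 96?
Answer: -367/832 ≈ -0.44111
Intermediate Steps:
Z = -49
(-318 + Z)/(391 + 441) = (-318 - 49)/(391 + 441) = -367/832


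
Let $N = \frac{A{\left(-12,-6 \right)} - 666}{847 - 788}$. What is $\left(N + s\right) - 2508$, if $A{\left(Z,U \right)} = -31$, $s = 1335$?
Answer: $- \frac{69904}{59} \approx -1184.8$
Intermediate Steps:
$N = - \frac{697}{59}$ ($N = \frac{-31 - 666}{847 - 788} = - \frac{697}{59} \approx -11.814$)
$\left(N + s\right) - 2508 = \left(- \frac{697}{59} + 1335\right) - 2508 = \frac{78068}{59} - 2508 = - \frac{69904}{59}$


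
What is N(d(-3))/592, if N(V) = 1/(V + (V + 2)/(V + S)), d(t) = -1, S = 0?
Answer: -1/1184 ≈ -0.00084459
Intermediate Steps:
N(V) = 1/(V + (2 + V)/V) (N(V) = 1/(V + (V + 2)/(V + 0)) = 1/(V + (2 + V)/V))
N(d(-3))/592 = -1/(2 - 1 + (-1)²)/592 = -1/(2 - 1 + 1)*(1/592) = -1/2*(1/592) = -1*½*(1/592) = -½*1/592 = -1/1184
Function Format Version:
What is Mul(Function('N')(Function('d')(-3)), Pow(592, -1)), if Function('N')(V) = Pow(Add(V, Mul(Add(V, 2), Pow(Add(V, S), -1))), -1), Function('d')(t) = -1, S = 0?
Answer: Rational(-1, 1184) ≈ -0.00084459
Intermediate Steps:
Function('N')(V) = Pow(Add(V, Mul(Pow(V, -1), Add(2, V))), -1) (Function('N')(V) = Pow(Add(V, Mul(Add(V, 2), Pow(Add(V, 0), -1))), -1) = Pow(Add(V, Mul(Add(2, V), Pow(V, -1))), -1) = Pow(Add(V, Mul(Pow(V, -1), Add(2, V))), -1))
Mul(Function('N')(Function('d')(-3)), Pow(592, -1)) = Mul(Mul(-1, Pow(Add(2, -1, Pow(-1, 2)), -1)), Pow(592, -1)) = Mul(Mul(-1, Pow(Add(2, -1, 1), -1)), Rational(1, 592)) = Mul(Mul(-1, Pow(2, -1)), Rational(1, 592)) = Mul(Mul(-1, Rational(1, 2)), Rational(1, 592)) = Mul(Rational(-1, 2), Rational(1, 592)) = Rational(-1, 1184)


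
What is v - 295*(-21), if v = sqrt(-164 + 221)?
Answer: 6195 + sqrt(57) ≈ 6202.5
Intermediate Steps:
v = sqrt(57) ≈ 7.5498
v - 295*(-21) = sqrt(57) - 295*(-21) = sqrt(57) + 6195 = 6195 + sqrt(57)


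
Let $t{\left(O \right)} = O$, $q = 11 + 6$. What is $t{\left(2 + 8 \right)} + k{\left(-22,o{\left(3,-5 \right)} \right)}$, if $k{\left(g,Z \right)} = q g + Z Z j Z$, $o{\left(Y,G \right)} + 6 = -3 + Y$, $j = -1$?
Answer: $-148$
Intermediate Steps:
$o{\left(Y,G \right)} = -9 + Y$ ($o{\left(Y,G \right)} = -6 + \left(-3 + Y\right) = -9 + Y$)
$q = 17$
$k{\left(g,Z \right)} = - Z^{3} + 17 g$ ($k{\left(g,Z \right)} = 17 g + Z Z \left(-1\right) Z = 17 g + Z^{2} \left(-1\right) Z = 17 g + - Z^{2} Z = 17 g - Z^{3} = - Z^{3} + 17 g$)
$t{\left(2 + 8 \right)} + k{\left(-22,o{\left(3,-5 \right)} \right)} = \left(2 + 8\right) - \left(374 + \left(-9 + 3\right)^{3}\right) = 10 - 158 = -148$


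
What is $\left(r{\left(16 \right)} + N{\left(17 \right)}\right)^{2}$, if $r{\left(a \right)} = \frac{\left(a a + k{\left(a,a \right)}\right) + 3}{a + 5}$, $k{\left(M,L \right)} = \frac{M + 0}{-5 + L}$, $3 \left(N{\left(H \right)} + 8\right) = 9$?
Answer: $\frac{324900}{5929} \approx 54.798$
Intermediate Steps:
$N{\left(H \right)} = -5$ ($N{\left(H \right)} = -8 + \frac{1}{3} \cdot 9 = -8 + 3 = -5$)
$k{\left(M,L \right)} = \frac{M}{-5 + L}$
$r{\left(a \right)} = \frac{3 + a^{2} + \frac{a}{-5 + a}}{5 + a}$ ($r{\left(a \right)} = \frac{\left(a a + \frac{a}{-5 + a}\right) + 3}{a + 5} = \frac{\left(a^{2} + \frac{a}{-5 + a}\right) + 3}{5 + a} = \frac{3 + a^{2} + \frac{a}{-5 + a}}{5 + a}$)
$\left(r{\left(16 \right)} + N{\left(17 \right)}\right)^{2} = \left(\frac{16 + \left(-5 + 16\right) \left(3 + 16^{2}\right)}{\left(-5 + 16\right) \left(5 + 16\right)} - 5\right)^{2} = \left(\frac{16 + 11 \left(3 + 256\right)}{11 \cdot 21} - 5\right)^{2} = \left(\frac{1}{11} \cdot \frac{1}{21} \left(16 + 11 \cdot 259\right) - 5\right)^{2} = \left(\frac{1}{11} \cdot \frac{1}{21} \left(16 + 2849\right) - 5\right)^{2} = \left(\frac{1}{11} \cdot \frac{1}{21} \cdot 2865 - 5\right)^{2} = \left(\frac{955}{77} - 5\right)^{2} = \left(\frac{570}{77}\right)^{2} = \frac{324900}{5929}$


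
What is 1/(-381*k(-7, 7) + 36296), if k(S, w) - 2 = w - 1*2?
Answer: 1/33629 ≈ 2.9736e-5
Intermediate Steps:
k(S, w) = w (k(S, w) = 2 + (w - 1*2) = 2 + (w - 2) = 2 + (-2 + w) = w)
1/(-381*k(-7, 7) + 36296) = 1/(-381*7 + 36296) = 1/(-2667 + 36296) = 1/33629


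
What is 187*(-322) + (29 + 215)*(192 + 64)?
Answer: 2250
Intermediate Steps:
187*(-322) + (29 + 215)*(192 + 64) = -60214 + 244*256 = -60214 + 62464 = 2250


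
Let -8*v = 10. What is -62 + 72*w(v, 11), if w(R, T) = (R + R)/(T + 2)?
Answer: -986/13 ≈ -75.846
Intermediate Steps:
v = -5/4 (v = -1/8*10 = -5/4 ≈ -1.2500)
w(R, T) = 2*R/(2 + T) (w(R, T) = (2*R)/(2 + T) = 2*R/(2 + T))
-62 + 72*w(v, 11) = -62 + 72*(2*(-5/4)/(2 + 11)) = -62 + 72*(2*(-5/4)/13) = -62 + 72*(2*(-5/4)*(1/13)) = -62 + 72*(-5/26) = -62 - 180/13 = -986/13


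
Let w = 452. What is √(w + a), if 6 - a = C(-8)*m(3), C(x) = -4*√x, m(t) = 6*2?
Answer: √(458 + 96*I*√2) ≈ 21.63 + 3.1384*I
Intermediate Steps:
m(t) = 12
a = 6 + 96*I*√2 (a = 6 - (-8*I*√2)*12 = 6 - (-96)*I*√2 = 6 + 96*I*√2 ≈ 6.0 + 135.76*I)
√(w + a) = √(452 + (6 + 96*I*√2)) = √(458 + 96*I*√2)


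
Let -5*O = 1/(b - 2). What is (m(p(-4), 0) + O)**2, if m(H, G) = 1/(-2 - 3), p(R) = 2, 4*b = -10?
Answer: 49/2025 ≈ 0.024198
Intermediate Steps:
b = -5/2 (b = (1/4)*(-10) = -5/2 ≈ -2.5000)
m(H, G) = -1/5 (m(H, G) = 1/(-5) = -1/5)
O = 2/45 (O = -1/(5*(-5/2 - 2)) = -1/(5*(-9/2)) = -1/5*(-2/9) = 2/45 ≈ 0.044444)
(m(p(-4), 0) + O)**2 = (-1/5 + 2/45)**2 = (-7/45)**2 = 49/2025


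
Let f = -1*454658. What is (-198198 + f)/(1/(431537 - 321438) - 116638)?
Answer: 71878792744/12841727161 ≈ 5.5973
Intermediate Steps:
f = -454658
(-198198 + f)/(1/(431537 - 321438) - 116638) = (-198198 - 454658)/(1/(431537 - 321438) - 116638) = -652856/(1/110099 - 116638) = -652856/(-12841727161/110099) = -652856*(-110099/12841727161) = 71878792744/12841727161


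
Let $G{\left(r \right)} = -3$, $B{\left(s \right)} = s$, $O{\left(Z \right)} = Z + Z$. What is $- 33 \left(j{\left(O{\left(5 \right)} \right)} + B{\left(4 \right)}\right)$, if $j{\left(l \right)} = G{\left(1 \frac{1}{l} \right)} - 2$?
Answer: $33$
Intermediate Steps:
$O{\left(Z \right)} = 2 Z$
$j{\left(l \right)} = -5$ ($j{\left(l \right)} = -3 - 2 = -5$)
$- 33 \left(j{\left(O{\left(5 \right)} \right)} + B{\left(4 \right)}\right) = - 33 \left(-5 + 4\right) = \left(-33\right) \left(-1\right) = 33$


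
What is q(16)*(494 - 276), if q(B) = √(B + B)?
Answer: 872*√2 ≈ 1233.2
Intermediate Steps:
q(B) = √2*√B (q(B) = √(2*B) = √2*√B)
q(16)*(494 - 276) = (√2*√16)*(494 - 276) = (√2*4)*218 = (4*√2)*218 = 872*√2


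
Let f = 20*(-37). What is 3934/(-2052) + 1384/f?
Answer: -718891/189810 ≈ -3.7874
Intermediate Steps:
f = -740
3934/(-2052) + 1384/f = 3934/(-2052) + 1384/(-740) = 3934*(-1/2052) + 1384*(-1/740) = -1967/1026 - 346/185 = -718891/189810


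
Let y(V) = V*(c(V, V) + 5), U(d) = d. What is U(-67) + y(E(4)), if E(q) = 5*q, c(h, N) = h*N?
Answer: 8033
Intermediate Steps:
c(h, N) = N*h
y(V) = V*(5 + V²) (y(V) = V*(V*V + 5) = V*(V² + 5) = V*(5 + V²))
U(-67) + y(E(4)) = -67 + (5*4)*(5 + (5*4)²) = -67 + 20*(5 + 20²) = -67 + 20*(5 + 400) = -67 + 20*405 = -67 + 8100 = 8033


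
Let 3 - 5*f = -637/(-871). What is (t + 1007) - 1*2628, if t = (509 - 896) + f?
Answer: -672528/335 ≈ -2007.5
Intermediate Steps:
f = 152/335 (f = 3/5 - (-637)/(5*(-871)) = 3/5 - (-637)*(-1)/(5*871) = 3/5 - 1/5*49/67 = 3/5 - 49/335 = 152/335 ≈ 0.45373)
t = -129493/335 (t = (509 - 896) + 152/335 = -387 + 152/335 = -129493/335 ≈ -386.55)
(t + 1007) - 1*2628 = (-129493/335 + 1007) - 1*2628 = 207852/335 - 2628 = -672528/335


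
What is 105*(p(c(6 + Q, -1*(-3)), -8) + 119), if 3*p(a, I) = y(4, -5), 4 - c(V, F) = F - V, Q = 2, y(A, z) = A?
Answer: 12635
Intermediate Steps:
c(V, F) = 4 + V - F (c(V, F) = 4 - (F - V) = 4 + (V - F) = 4 + V - F)
p(a, I) = 4/3 (p(a, I) = (1/3)*4 = 4/3)
105*(p(c(6 + Q, -1*(-3)), -8) + 119) = 105*(4/3 + 119) = 105*(361/3) = 12635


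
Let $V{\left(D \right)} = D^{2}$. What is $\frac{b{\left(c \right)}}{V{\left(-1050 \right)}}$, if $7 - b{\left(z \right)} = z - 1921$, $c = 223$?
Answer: $\frac{341}{220500} \approx 0.0015465$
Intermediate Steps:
$b{\left(z \right)} = 1928 - z$ ($b{\left(z \right)} = 7 - \left(z - 1921\right) = 7 - \left(-1921 + z\right) = 1928 - z$)
$\frac{b{\left(c \right)}}{V{\left(-1050 \right)}} = \frac{1928 - 223}{\left(-1050\right)^{2}} = \frac{1928 - 223}{1102500} = 1705 \cdot \frac{1}{1102500} = \frac{341}{220500}$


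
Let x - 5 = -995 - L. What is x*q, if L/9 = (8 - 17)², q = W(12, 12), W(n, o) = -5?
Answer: 8595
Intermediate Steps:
q = -5
L = 729 (L = 9*(8 - 17)² = 9*(-9)² = 9*81 = 729)
x = -1719 (x = 5 + (-995 - 1*729) = 5 + (-995 - 729) = 5 - 1724 = -1719)
x*q = -1719*(-5) = 8595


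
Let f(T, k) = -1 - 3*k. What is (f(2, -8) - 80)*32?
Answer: -1824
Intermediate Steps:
(f(2, -8) - 80)*32 = ((-1 - 3*(-8)) - 80)*32 = ((-1 + 24) - 80)*32 = (23 - 80)*32 = -57*32 = -1824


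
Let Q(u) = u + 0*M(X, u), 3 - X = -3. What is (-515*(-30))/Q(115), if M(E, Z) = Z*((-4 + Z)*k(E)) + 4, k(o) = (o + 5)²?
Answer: 3090/23 ≈ 134.35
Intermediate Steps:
k(o) = (5 + o)²
X = 6 (X = 3 - 1*(-3) = 3 + 3 = 6)
M(E, Z) = 4 + Z*(5 + E)²*(-4 + Z) (M(E, Z) = Z*((-4 + Z)*(5 + E)²) + 4 = Z*((5 + E)²*(-4 + Z)) + 4 = Z*(5 + E)²*(-4 + Z) + 4 = 4 + Z*(5 + E)²*(-4 + Z))
Q(u) = u (Q(u) = u + 0*(4 + u²*(5 + 6)² - 4*u*(5 + 6)²) = u + 0*(4 + u²*11² - 4*u*11²) = u + 0*(4 + u²*121 - 4*u*121) = u + 0*(4 + 121*u² - 484*u) = u + 0*(4 - 484*u + 121*u²) = u + 0 = u)
(-515*(-30))/Q(115) = -515*(-30)/115 = 15450*(1/115) = 3090/23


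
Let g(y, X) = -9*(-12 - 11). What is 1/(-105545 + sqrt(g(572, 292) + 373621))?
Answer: -105545/11139373197 - 26*sqrt(553)/11139373197 ≈ -9.5298e-6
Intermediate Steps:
g(y, X) = 207 (g(y, X) = -9*(-23) = 207)
1/(-105545 + sqrt(g(572, 292) + 373621)) = 1/(-105545 + sqrt(207 + 373621)) = 1/(-105545 + sqrt(373828)) = 1/(-105545 + 26*sqrt(553))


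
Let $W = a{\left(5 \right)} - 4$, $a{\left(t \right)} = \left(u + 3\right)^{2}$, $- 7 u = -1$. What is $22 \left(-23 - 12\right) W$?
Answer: $- \frac{31680}{7} \approx -4525.7$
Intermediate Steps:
$u = \frac{1}{7}$ ($u = \left(- \frac{1}{7}\right) \left(-1\right) = \frac{1}{7} \approx 0.14286$)
$a{\left(t \right)} = \frac{484}{49}$ ($a{\left(t \right)} = \left(\frac{1}{7} + 3\right)^{2} = \left(\frac{22}{7}\right)^{2} = \frac{484}{49}$)
$W = \frac{288}{49}$ ($W = \frac{484}{49} - 4 = \frac{288}{49} \approx 5.8775$)
$22 \left(-23 - 12\right) W = 22 \left(-23 - 12\right) \frac{288}{49} = 22 \left(-35\right) \frac{288}{49} = \left(-770\right) \frac{288}{49} = - \frac{31680}{7}$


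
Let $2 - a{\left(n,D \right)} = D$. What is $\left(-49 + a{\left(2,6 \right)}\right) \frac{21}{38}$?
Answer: $- \frac{1113}{38} \approx -29.289$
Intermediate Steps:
$a{\left(n,D \right)} = 2 - D$
$\left(-49 + a{\left(2,6 \right)}\right) \frac{21}{38} = \left(-49 + \left(2 - 6\right)\right) \frac{21}{38} = \left(-49 + \left(2 - 6\right)\right) 21 \cdot \frac{1}{38} = \left(-49 - 4\right) \frac{21}{38} = \left(-53\right) \frac{21}{38} = - \frac{1113}{38}$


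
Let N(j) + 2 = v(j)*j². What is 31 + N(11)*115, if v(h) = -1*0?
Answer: -199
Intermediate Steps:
v(h) = 0
N(j) = -2 (N(j) = -2 + 0*j² = -2 + 0 = -2)
31 + N(11)*115 = 31 - 2*115 = 31 - 230 = -199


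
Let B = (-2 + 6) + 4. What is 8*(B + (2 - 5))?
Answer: 40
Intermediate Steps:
B = 8 (B = 4 + 4 = 8)
8*(B + (2 - 5)) = 8*(8 + (2 - 5)) = 8*(8 - 3) = 8*5 = 40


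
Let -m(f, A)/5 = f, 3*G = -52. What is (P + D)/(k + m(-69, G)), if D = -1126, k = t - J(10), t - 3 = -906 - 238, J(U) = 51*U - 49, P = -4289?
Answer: 1805/419 ≈ 4.3079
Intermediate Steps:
J(U) = -49 + 51*U
t = -1141 (t = 3 + (-906 - 238) = 3 - 1144 = -1141)
G = -52/3 (G = (⅓)*(-52) = -52/3 ≈ -17.333)
k = -1602 (k = -1141 - (-49 + 51*10) = -1141 - (-49 + 510) = -1141 - 1*461 = -1141 - 461 = -1602)
m(f, A) = -5*f
(P + D)/(k + m(-69, G)) = (-4289 - 1126)/(-1602 - 5*(-69)) = -5415/(-1602 + 345) = -5415/(-1257) = -5415*(-1/1257) = 1805/419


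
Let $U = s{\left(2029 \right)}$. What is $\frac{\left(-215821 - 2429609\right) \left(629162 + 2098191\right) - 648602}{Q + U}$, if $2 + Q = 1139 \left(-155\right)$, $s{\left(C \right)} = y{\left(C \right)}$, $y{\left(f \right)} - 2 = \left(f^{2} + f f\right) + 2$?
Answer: $- \frac{7215022095392}{8057139} \approx -8.9548 \cdot 10^{5}$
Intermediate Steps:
$y{\left(f \right)} = 4 + 2 f^{2}$ ($y{\left(f \right)} = 2 + \left(\left(f^{2} + f f\right) + 2\right) = 2 + \left(\left(f^{2} + f^{2}\right) + 2\right) = 2 + \left(2 f^{2} + 2\right) = 2 + \left(2 + 2 f^{2}\right) = 4 + 2 f^{2}$)
$s{\left(C \right)} = 4 + 2 C^{2}$
$Q = -176547$ ($Q = -2 + 1139 \left(-155\right) = -2 - 176545 = -176547$)
$U = 8233686$ ($U = 4 + 2 \cdot 2029^{2} = 4 + 2 \cdot 4116841 = 4 + 8233682 = 8233686$)
$\frac{\left(-215821 - 2429609\right) \left(629162 + 2098191\right) - 648602}{Q + U} = \frac{\left(-215821 - 2429609\right) \left(629162 + 2098191\right) - 648602}{-176547 + 8233686} = \frac{\left(-2645430\right) 2727353 - 648602}{8057139} = \left(-7215021446790 - 648602\right) \frac{1}{8057139} = \left(-7215022095392\right) \frac{1}{8057139} = - \frac{7215022095392}{8057139}$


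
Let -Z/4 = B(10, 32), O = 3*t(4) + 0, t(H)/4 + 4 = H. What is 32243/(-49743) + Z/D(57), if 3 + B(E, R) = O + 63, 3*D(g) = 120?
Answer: -330701/49743 ≈ -6.6482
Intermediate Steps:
D(g) = 40 (D(g) = (⅓)*120 = 40)
t(H) = -16 + 4*H
O = 0 (O = 3*(-16 + 4*4) + 0 = 3*(-16 + 16) + 0 = 3*0 + 0 = 0 + 0 = 0)
B(E, R) = 60 (B(E, R) = -3 + (0 + 63) = -3 + 63 = 60)
Z = -240 (Z = -4*60 = -240)
32243/(-49743) + Z/D(57) = 32243/(-49743) - 240/40 = 32243*(-1/49743) - 240*1/40 = -32243/49743 - 6 = -330701/49743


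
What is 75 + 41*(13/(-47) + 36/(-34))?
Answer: 16178/799 ≈ 20.248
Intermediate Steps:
75 + 41*(13/(-47) + 36/(-34)) = 75 + 41*(13*(-1/47) + 36*(-1/34)) = 75 + 41*(-13/47 - 18/17) = 75 + 41*(-1067/799) = 75 - 43747/799 = 16178/799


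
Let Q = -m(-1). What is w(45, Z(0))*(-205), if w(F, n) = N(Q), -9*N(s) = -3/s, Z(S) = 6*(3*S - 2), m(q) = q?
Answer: -205/3 ≈ -68.333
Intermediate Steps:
Z(S) = -12 + 18*S (Z(S) = 6*(-2 + 3*S) = -12 + 18*S)
Q = 1 (Q = -1*(-1) = 1)
N(s) = 1/(3*s) (N(s) = -(-1)/(3*s) = 1/(3*s))
w(F, n) = ⅓ (w(F, n) = (⅓)/1 = (⅓)*1 = ⅓)
w(45, Z(0))*(-205) = (⅓)*(-205) = -205/3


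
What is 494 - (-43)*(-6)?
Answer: 236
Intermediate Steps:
494 - (-43)*(-6) = 494 - 1*258 = 494 - 258 = 236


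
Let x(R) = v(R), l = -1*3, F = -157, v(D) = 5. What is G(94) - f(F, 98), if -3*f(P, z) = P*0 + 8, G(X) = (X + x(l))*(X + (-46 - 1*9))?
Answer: 11591/3 ≈ 3863.7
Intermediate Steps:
l = -3
x(R) = 5
G(X) = (-55 + X)*(5 + X) (G(X) = (X + 5)*(X + (-46 - 1*9)) = (5 + X)*(X + (-46 - 9)) = (5 + X)*(X - 55) = (5 + X)*(-55 + X) = (-55 + X)*(5 + X))
f(P, z) = -8/3 (f(P, z) = -(P*0 + 8)/3 = -(0 + 8)/3 = -⅓*8 = -8/3)
G(94) - f(F, 98) = (-275 + 94² - 50*94) - 1*(-8/3) = (-275 + 8836 - 4700) + 8/3 = 3861 + 8/3 = 11591/3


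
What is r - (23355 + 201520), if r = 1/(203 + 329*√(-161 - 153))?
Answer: -1093177866346/4861269 - 47*I*√314/4861269 ≈ -2.2488e+5 - 0.00017132*I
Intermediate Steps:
r = 1/(203 + 329*I*√314) (r = 1/(203 + 329*√(-314)) = 1/(203 + 329*(I*√314)) = 1/(203 + 329*I*√314) ≈ 5.9655e-6 - 0.00017132*I)
r - (23355 + 201520) = (29/4861269 - 47*I*√314/4861269) - (23355 + 201520) = (29/4861269 - 47*I*√314/4861269) - 1*224875 = (29/4861269 - 47*I*√314/4861269) - 224875 = -1093177866346/4861269 - 47*I*√314/4861269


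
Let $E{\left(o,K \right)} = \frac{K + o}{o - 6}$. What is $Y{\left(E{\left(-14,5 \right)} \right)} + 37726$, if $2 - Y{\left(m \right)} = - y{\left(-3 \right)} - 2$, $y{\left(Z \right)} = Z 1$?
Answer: $37727$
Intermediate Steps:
$y{\left(Z \right)} = Z$
$E{\left(o,K \right)} = \frac{K + o}{-6 + o}$
$Y{\left(m \right)} = 1$ ($Y{\left(m \right)} = 2 - \left(\left(-1\right) \left(-3\right) - 2\right) = 2 - \left(3 - 2\right) = 2 - 1 = 1$)
$Y{\left(E{\left(-14,5 \right)} \right)} + 37726 = 1 + 37726 = 37727$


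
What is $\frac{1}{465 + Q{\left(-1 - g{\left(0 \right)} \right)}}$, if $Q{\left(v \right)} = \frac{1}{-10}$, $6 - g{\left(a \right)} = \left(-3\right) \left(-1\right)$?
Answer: $\frac{10}{4649} \approx 0.002151$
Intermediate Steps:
$g{\left(a \right)} = 3$ ($g{\left(a \right)} = 6 - \left(-3\right) \left(-1\right) = 6 - 3 = 3$)
$Q{\left(v \right)} = - \frac{1}{10}$
$\frac{1}{465 + Q{\left(-1 - g{\left(0 \right)} \right)}} = \frac{1}{465 - \frac{1}{10}} = \frac{1}{\frac{4649}{10}} = \frac{10}{4649}$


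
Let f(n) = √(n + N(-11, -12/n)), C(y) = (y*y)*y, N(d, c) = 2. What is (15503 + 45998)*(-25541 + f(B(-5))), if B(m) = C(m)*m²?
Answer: -1570797041 + 184503*I*√347 ≈ -1.5708e+9 + 3.4369e+6*I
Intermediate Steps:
C(y) = y³ (C(y) = y²*y = y³)
B(m) = m⁵ (B(m) = m³*m² = m⁵)
f(n) = √(2 + n) (f(n) = √(n + 2) = √(2 + n))
(15503 + 45998)*(-25541 + f(B(-5))) = (15503 + 45998)*(-25541 + √(2 + (-5)⁵)) = 61501*(-25541 + √(2 - 3125)) = 61501*(-25541 + √(-3123)) = 61501*(-25541 + 3*I*√347) = -1570797041 + 184503*I*√347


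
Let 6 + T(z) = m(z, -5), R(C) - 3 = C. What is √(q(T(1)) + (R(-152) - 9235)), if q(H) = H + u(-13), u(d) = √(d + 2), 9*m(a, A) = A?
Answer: √(-84515 + 9*I*√11)/3 ≈ 0.017113 + 96.905*I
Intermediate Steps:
R(C) = 3 + C
m(a, A) = A/9
T(z) = -59/9 (T(z) = -6 + (⅑)*(-5) = -6 - 5/9 = -59/9)
u(d) = √(2 + d)
q(H) = H + I*√11 (q(H) = H + √(2 - 13) = H + √(-11) = H + I*√11)
√(q(T(1)) + (R(-152) - 9235)) = √((-59/9 + I*√11) + ((3 - 152) - 9235)) = √((-59/9 + I*√11) + (-149 - 9235)) = √((-59/9 + I*√11) - 9384) = √(-84515/9 + I*√11)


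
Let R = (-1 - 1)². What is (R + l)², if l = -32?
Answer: 784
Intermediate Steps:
R = 4 (R = (-2)² = 4)
(R + l)² = (4 - 32)² = (-28)² = 784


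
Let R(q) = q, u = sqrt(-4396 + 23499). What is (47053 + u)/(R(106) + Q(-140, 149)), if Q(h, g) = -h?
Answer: 47053/246 + sqrt(19103)/246 ≈ 191.83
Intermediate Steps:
u = sqrt(19103) ≈ 138.21
(47053 + u)/(R(106) + Q(-140, 149)) = (47053 + sqrt(19103))/(106 - 1*(-140)) = (47053 + sqrt(19103))/(106 + 140) = (47053 + sqrt(19103))/246 = (47053 + sqrt(19103))*(1/246) = 47053/246 + sqrt(19103)/246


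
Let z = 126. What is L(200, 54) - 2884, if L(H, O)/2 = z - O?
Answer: -2740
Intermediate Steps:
L(H, O) = 252 - 2*O (L(H, O) = 2*(126 - O) = 252 - 2*O)
L(200, 54) - 2884 = (252 - 2*54) - 2884 = (252 - 108) - 2884 = 144 - 2884 = -2740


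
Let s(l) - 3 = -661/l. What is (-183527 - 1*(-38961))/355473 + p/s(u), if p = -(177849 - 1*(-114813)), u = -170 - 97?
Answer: -13888569801067/259850763 ≈ -53448.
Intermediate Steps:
u = -267
s(l) = 3 - 661/l
p = -292662 (p = -(177849 + 114813) = -1*292662 = -292662)
(-183527 - 1*(-38961))/355473 + p/s(u) = (-183527 - 1*(-38961))/355473 - 292662/(3 - 661/(-267)) = (-183527 + 38961)*(1/355473) - 292662/(3 - 661*(-1/267)) = -144566*1/355473 - 292662/(3 + 661/267) = -144566/355473 - 292662/1462/267 = -144566/355473 - 292662*267/1462 = -144566/355473 - 39070377/731 = -13888569801067/259850763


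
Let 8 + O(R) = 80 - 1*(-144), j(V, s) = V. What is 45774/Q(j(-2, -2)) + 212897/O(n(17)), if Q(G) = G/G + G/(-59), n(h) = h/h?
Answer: 596330573/13176 ≈ 45259.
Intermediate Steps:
n(h) = 1
O(R) = 216 (O(R) = -8 + (80 - 1*(-144)) = -8 + (80 + 144) = -8 + 224 = 216)
Q(G) = 1 - G/59 (Q(G) = 1 + G*(-1/59) = 1 - G/59)
45774/Q(j(-2, -2)) + 212897/O(n(17)) = 45774/(1 - 1/59*(-2)) + 212897/216 = 45774/(1 + 2/59) + 212897*(1/216) = 45774/(61/59) + 212897/216 = 45774*(59/61) + 212897/216 = 2700666/61 + 212897/216 = 596330573/13176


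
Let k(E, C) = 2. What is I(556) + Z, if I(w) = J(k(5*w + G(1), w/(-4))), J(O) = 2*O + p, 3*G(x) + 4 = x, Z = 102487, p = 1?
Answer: 102492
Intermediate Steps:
G(x) = -4/3 + x/3
J(O) = 1 + 2*O (J(O) = 2*O + 1 = 1 + 2*O)
I(w) = 5 (I(w) = 1 + 2*2 = 1 + 4 = 5)
I(556) + Z = 5 + 102487 = 102492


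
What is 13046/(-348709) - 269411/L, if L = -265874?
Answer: 90477448195/92712656666 ≈ 0.97589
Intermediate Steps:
13046/(-348709) - 269411/L = 13046/(-348709) - 269411/(-265874) = 13046*(-1/348709) - 269411*(-1/265874) = -13046/348709 + 269411/265874 = 90477448195/92712656666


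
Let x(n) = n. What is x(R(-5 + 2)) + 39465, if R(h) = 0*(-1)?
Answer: 39465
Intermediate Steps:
R(h) = 0
x(R(-5 + 2)) + 39465 = 0 + 39465 = 39465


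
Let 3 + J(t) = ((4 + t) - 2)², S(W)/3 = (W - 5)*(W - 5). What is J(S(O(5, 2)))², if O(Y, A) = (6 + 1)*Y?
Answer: 53301695241601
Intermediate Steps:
O(Y, A) = 7*Y
S(W) = 3*(-5 + W)² (S(W) = 3*((W - 5)*(W - 5)) = 3*((-5 + W)*(-5 + W)) = 3*(-5 + W)²)
J(t) = -3 + (2 + t)² (J(t) = -3 + ((4 + t) - 2)² = -3 + (2 + t)²)
J(S(O(5, 2)))² = (-3 + (2 + 3*(-5 + 7*5)²)²)² = (-3 + (2 + 3*(-5 + 35)²)²)² = (-3 + (2 + 3*30²)²)² = (-3 + (2 + 3*900)²)² = (-3 + (2 + 2700)²)² = (-3 + 2702²)² = (-3 + 7300804)² = 7300801² = 53301695241601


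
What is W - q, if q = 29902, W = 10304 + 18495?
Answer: -1103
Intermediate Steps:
W = 28799
W - q = 28799 - 1*29902 = 28799 - 29902 = -1103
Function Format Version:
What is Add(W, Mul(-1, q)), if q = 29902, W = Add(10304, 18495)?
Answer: -1103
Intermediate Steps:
W = 28799
Add(W, Mul(-1, q)) = Add(28799, Mul(-1, 29902)) = Add(28799, -29902) = -1103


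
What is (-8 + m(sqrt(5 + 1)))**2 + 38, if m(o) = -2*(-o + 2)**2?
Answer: 1206 - 448*sqrt(6) ≈ 108.63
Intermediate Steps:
m(o) = -2*(2 - o)**2
(-8 + m(sqrt(5 + 1)))**2 + 38 = (-8 - 2*(-2 + sqrt(5 + 1))**2)**2 + 38 = (-8 - 2*(-2 + sqrt(6))**2)**2 + 38 = 38 + (-8 - 2*(-2 + sqrt(6))**2)**2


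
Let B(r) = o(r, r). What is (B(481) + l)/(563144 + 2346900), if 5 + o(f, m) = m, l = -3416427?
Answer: -3415951/2910044 ≈ -1.1738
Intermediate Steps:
o(f, m) = -5 + m
B(r) = -5 + r
(B(481) + l)/(563144 + 2346900) = ((-5 + 481) - 3416427)/(563144 + 2346900) = (476 - 3416427)/2910044 = -3415951*1/2910044 = -3415951/2910044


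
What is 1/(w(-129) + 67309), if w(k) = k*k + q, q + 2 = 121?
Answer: 1/84069 ≈ 1.1895e-5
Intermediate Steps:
q = 119 (q = -2 + 121 = 119)
w(k) = 119 + k**2 (w(k) = k*k + 119 = k**2 + 119 = 119 + k**2)
1/(w(-129) + 67309) = 1/((119 + (-129)**2) + 67309) = 1/((119 + 16641) + 67309) = 1/(16760 + 67309) = 1/84069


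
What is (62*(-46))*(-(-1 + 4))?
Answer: 8556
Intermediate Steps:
(62*(-46))*(-(-1 + 4)) = -(-2852)*3 = -2852*(-3) = 8556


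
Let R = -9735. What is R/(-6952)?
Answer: 885/632 ≈ 1.4003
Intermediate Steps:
R/(-6952) = -9735/(-6952) = -9735*(-1/6952) = 885/632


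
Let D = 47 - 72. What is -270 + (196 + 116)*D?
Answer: -8070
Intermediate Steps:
D = -25
-270 + (196 + 116)*D = -270 + (196 + 116)*(-25) = -270 + 312*(-25) = -270 - 7800 = -8070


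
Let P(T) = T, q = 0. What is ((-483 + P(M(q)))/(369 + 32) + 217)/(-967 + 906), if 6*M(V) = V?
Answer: -86534/24461 ≈ -3.5376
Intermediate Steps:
M(V) = V/6
((-483 + P(M(q)))/(369 + 32) + 217)/(-967 + 906) = ((-483 + (⅙)*0)/(369 + 32) + 217)/(-967 + 906) = ((-483 + 0)/401 + 217)/(-61) = -(-483*1/401 + 217)/61 = -(-483/401 + 217)/61 = -1/61*86534/401 = -86534/24461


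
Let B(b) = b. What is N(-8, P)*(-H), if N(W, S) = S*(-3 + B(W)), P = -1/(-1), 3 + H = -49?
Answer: -572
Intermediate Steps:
H = -52 (H = -3 - 49 = -52)
P = 1 (P = -1*(-1) = 1)
N(W, S) = S*(-3 + W)
N(-8, P)*(-H) = (1*(-3 - 8))*(-1*(-52)) = (1*(-11))*52 = -11*52 = -572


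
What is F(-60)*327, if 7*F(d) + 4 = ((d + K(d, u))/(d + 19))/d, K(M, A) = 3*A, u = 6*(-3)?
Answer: -77499/410 ≈ -189.02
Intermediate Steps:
u = -18
F(d) = -4/7 + (-54 + d)/(7*d*(19 + d)) (F(d) = -4/7 + (((d + 3*(-18))/(d + 19))/d)/7 = -4/7 + (((d - 54)/(19 + d))/d)/7 = -4/7 + (((-54 + d)/(19 + d))/d)/7 = -4/7 + ((-54 + d)/(d*(19 + d)))/7 = -4/7 + (-54 + d)/(7*d*(19 + d)))
F(-60)*327 = ((1/7)*(-54 - 75*(-60) - 4*(-60)**2)/(-60*(19 - 60)))*327 = ((1/7)*(-1/60)*(-54 + 4500 - 4*3600)/(-41))*327 = ((1/7)*(-1/60)*(-1/41)*(-54 + 4500 - 14400))*327 = ((1/7)*(-1/60)*(-1/41)*(-9954))*327 = -237/410*327 = -77499/410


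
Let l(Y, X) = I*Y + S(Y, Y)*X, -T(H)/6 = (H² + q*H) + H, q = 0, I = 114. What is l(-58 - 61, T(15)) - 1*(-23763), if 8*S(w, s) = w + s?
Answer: 53037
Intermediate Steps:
S(w, s) = s/8 + w/8 (S(w, s) = (w + s)/8 = (s + w)/8 = s/8 + w/8)
T(H) = -6*H - 6*H² (T(H) = -6*((H² + 0*H) + H) = -6*((H² + 0) + H) = -6*(H² + H) = -6*(H + H²) = -6*H - 6*H²)
l(Y, X) = 114*Y + X*Y/4 (l(Y, X) = 114*Y + (Y/8 + Y/8)*X = 114*Y + (Y/4)*X = 114*Y + X*Y/4)
l(-58 - 61, T(15)) - 1*(-23763) = (-58 - 61)*(456 - 6*15*(1 + 15))/4 - 1*(-23763) = (¼)*(-119)*(456 - 6*15*16) + 23763 = (¼)*(-119)*(456 - 1440) + 23763 = (¼)*(-119)*(-984) + 23763 = 29274 + 23763 = 53037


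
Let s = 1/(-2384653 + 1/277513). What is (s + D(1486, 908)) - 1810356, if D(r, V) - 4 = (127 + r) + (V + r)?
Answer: -1195388919038361373/661772207988 ≈ -1.8063e+6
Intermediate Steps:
s = -277513/661772207988 (s = 1/(-2384653 + 1/277513) = 1/(-661772207988/277513) = -277513/661772207988 ≈ -4.1935e-7)
D(r, V) = 131 + V + 2*r (D(r, V) = 4 + ((127 + r) + (V + r)) = 4 + (127 + V + 2*r) = 131 + V + 2*r)
(s + D(1486, 908)) - 1810356 = (-277513/661772207988 + (131 + 908 + 2*1486)) - 1810356 = (-277513/661772207988 + (131 + 908 + 2972)) - 1810356 = (-277513/661772207988 + 4011) - 1810356 = 2654368325962355/661772207988 - 1810356 = -1195388919038361373/661772207988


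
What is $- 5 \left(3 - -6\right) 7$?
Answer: $-315$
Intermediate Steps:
$- 5 \left(3 - -6\right) 7 = - 5 \left(3 + 6\right) 7 = - 5 \cdot 9 \cdot 7 = \left(-5\right) 63 = -315$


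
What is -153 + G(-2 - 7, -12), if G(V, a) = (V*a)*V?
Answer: -1125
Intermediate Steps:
G(V, a) = a*V**2
-153 + G(-2 - 7, -12) = -153 - 12*(-2 - 7)**2 = -153 - 12*(-9)**2 = -153 - 12*81 = -153 - 972 = -1125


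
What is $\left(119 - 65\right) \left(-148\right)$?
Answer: $-7992$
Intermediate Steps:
$\left(119 - 65\right) \left(-148\right) = 54 \left(-148\right) = -7992$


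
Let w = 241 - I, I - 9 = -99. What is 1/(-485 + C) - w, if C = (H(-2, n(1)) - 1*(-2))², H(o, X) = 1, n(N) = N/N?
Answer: -157557/476 ≈ -331.00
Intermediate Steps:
I = -90 (I = 9 - 99 = -90)
n(N) = 1
C = 9 (C = (1 - 1*(-2))² = (1 + 2)² = 3² = 9)
w = 331 (w = 241 - 1*(-90) = 241 + 90 = 331)
1/(-485 + C) - w = 1/(-485 + 9) - 1*331 = 1/(-476) - 331 = -1/476 - 331 = -157557/476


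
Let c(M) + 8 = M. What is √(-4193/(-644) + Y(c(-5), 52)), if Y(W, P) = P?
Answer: √123809/46 ≈ 7.6492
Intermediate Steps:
c(M) = -8 + M
√(-4193/(-644) + Y(c(-5), 52)) = √(-4193/(-644) + 52) = √(-4193*(-1/644) + 52) = √(599/92 + 52) = √(5383/92) = √123809/46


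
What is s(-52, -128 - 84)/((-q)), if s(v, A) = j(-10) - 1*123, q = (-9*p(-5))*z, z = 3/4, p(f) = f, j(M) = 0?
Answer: 164/45 ≈ 3.6444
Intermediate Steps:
z = 3/4 (z = 3*(1/4) = 3/4 ≈ 0.75000)
q = 135/4 (q = -9*(-5)*(3/4) = 45*(3/4) = 135/4 ≈ 33.750)
s(v, A) = -123 (s(v, A) = 0 - 1*123 = 0 - 123 = -123)
s(-52, -128 - 84)/((-q)) = -123/((-1*135/4)) = -123/(-135/4) = -123*(-4/135) = 164/45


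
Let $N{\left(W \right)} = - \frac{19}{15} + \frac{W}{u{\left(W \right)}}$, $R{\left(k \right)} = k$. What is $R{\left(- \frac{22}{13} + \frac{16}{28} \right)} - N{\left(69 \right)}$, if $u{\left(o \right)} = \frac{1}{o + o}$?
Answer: $- \frac{12997331}{1365} \approx -9521.9$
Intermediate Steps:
$u{\left(o \right)} = \frac{1}{2 o}$
$N{\left(W \right)} = - \frac{19}{15} + 2 W^{2}$ ($N{\left(W \right)} = - \frac{19}{15} + \frac{W}{\frac{1}{2} \frac{1}{W}} = \left(-19\right) \frac{1}{15} + W 2 W = - \frac{19}{15} + 2 W^{2}$)
$R{\left(- \frac{22}{13} + \frac{16}{28} \right)} - N{\left(69 \right)} = \left(- \frac{22}{13} + \frac{16}{28}\right) - \left(- \frac{19}{15} + 2 \cdot 69^{2}\right) = \left(\left(-22\right) \frac{1}{13} + 16 \cdot \frac{1}{28}\right) - \left(- \frac{19}{15} + 2 \cdot 4761\right) = \left(- \frac{22}{13} + \frac{4}{7}\right) - \left(- \frac{19}{15} + 9522\right) = - \frac{102}{91} - \frac{142811}{15} = - \frac{12997331}{1365}$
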